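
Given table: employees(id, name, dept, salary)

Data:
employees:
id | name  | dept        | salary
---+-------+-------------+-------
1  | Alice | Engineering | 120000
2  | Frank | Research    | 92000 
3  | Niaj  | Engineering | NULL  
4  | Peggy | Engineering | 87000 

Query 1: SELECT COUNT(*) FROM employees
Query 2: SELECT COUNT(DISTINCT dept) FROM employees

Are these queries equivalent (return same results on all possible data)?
No, not equivalent

Query 1 returns: [(4,)]
Query 2 returns: [(2,)]

Reason: COUNT(*) counts rows, COUNT(DISTINCT dept) counts unique depts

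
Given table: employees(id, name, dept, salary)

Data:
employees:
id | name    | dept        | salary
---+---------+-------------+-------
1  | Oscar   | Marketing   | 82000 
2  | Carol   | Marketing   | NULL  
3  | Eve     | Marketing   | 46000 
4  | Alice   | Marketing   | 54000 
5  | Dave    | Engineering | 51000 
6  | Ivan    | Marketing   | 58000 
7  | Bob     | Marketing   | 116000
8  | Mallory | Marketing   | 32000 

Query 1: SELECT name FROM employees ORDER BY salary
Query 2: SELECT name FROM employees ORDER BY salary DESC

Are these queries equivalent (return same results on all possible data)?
No, not equivalent

Query 1 returns: [('Carol',), ('Mallory',), ('Eve',), ('Dave',), ('Alice',), ('Ivan',), ('Oscar',), ('Bob',)]
Query 2 returns: [('Bob',), ('Oscar',), ('Ivan',), ('Alice',), ('Dave',), ('Eve',), ('Mallory',), ('Carol',)]

Reason: ASC vs DESC gives opposite ordering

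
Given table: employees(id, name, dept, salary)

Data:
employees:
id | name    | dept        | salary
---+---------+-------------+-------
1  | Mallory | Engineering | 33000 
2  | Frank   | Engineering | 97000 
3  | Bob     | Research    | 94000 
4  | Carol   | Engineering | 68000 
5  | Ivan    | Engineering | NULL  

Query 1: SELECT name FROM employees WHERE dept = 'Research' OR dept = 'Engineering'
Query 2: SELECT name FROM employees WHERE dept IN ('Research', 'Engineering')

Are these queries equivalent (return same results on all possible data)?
Yes, equivalent

Both queries return: [('Bob',), ('Carol',), ('Frank',), ('Ivan',), ('Mallory',)]

Reason: OR vs IN are equivalent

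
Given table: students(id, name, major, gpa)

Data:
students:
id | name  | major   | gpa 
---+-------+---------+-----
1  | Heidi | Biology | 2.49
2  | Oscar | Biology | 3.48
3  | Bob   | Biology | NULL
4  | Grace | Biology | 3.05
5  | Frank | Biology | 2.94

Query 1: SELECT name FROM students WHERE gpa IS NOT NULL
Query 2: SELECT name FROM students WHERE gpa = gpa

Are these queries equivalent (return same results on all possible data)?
Yes, equivalent

Both queries return: [('Frank',), ('Grace',), ('Heidi',), ('Oscar',)]

Reason: IS NOT NULL vs self-equality (both exclude NULLs)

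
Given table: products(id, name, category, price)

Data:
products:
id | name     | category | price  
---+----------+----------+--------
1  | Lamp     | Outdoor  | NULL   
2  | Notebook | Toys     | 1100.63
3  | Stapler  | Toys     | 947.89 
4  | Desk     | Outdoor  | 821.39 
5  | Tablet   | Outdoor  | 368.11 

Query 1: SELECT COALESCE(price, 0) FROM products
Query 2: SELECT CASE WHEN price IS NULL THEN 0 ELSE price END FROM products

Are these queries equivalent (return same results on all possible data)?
Yes, equivalent

Both queries return: [(0,), (368.11,), (821.39,), (947.89,), (1100.63,)]

Reason: COALESCE vs CASE for NULL handling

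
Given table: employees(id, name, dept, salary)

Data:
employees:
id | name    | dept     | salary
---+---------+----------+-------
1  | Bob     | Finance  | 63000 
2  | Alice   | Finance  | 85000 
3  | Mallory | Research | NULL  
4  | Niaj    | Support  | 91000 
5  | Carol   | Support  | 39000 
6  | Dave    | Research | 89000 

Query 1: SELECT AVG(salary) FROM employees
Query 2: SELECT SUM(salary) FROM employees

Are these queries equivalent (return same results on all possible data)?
No, not equivalent

Query 1 returns: [(73400.0,)]
Query 2 returns: [(367000,)]

Reason: AVG vs SUM give different aggregate values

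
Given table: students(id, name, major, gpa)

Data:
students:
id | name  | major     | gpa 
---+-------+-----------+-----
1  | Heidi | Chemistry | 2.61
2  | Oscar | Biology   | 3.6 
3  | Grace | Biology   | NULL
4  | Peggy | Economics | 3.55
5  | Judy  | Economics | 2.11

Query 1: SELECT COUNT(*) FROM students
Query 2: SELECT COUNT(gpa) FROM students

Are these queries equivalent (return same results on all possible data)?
No, not equivalent

Query 1 returns: [(5,)]
Query 2 returns: [(4,)]

Reason: COUNT(*) includes NULLs, COUNT(column) excludes them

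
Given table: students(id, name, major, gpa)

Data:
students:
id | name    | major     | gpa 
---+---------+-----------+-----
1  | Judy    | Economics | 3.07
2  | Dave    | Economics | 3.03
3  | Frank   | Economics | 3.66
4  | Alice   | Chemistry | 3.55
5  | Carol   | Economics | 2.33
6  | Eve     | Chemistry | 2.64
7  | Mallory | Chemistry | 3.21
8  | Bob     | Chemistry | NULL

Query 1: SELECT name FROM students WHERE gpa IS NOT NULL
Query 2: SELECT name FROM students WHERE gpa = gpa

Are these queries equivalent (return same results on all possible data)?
Yes, equivalent

Both queries return: [('Alice',), ('Carol',), ('Dave',), ('Eve',), ('Frank',), ('Judy',), ('Mallory',)]

Reason: IS NOT NULL vs self-equality (both exclude NULLs)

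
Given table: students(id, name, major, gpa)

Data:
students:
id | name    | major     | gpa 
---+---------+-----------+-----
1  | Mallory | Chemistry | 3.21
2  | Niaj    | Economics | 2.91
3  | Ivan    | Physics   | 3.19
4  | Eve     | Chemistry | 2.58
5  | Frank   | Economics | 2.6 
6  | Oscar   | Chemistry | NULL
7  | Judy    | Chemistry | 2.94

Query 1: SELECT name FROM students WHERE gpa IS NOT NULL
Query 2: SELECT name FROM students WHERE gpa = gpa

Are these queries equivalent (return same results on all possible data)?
Yes, equivalent

Both queries return: [('Eve',), ('Frank',), ('Ivan',), ('Judy',), ('Mallory',), ('Niaj',)]

Reason: IS NOT NULL vs self-equality (both exclude NULLs)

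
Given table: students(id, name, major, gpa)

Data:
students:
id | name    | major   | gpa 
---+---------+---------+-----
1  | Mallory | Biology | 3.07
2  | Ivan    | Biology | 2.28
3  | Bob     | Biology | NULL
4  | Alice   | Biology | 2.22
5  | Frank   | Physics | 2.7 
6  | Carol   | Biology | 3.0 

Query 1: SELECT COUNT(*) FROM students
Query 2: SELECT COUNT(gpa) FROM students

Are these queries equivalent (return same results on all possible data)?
No, not equivalent

Query 1 returns: [(6,)]
Query 2 returns: [(5,)]

Reason: COUNT(*) includes NULLs, COUNT(column) excludes them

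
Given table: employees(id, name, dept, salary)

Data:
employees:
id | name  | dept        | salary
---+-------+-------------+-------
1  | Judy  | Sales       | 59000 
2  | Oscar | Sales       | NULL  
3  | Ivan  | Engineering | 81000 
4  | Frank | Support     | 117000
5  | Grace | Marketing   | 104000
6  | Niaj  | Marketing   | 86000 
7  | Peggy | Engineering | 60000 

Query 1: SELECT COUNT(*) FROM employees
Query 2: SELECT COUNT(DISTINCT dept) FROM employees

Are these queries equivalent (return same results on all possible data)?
No, not equivalent

Query 1 returns: [(7,)]
Query 2 returns: [(4,)]

Reason: COUNT(*) counts rows, COUNT(DISTINCT dept) counts unique depts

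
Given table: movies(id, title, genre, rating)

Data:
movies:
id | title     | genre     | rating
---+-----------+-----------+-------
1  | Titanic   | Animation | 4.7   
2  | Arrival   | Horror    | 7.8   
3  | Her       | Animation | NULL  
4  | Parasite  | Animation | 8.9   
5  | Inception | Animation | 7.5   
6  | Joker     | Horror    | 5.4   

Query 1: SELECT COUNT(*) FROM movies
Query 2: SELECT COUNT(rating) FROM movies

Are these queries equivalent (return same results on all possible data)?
No, not equivalent

Query 1 returns: [(6,)]
Query 2 returns: [(5,)]

Reason: COUNT(*) includes NULLs, COUNT(column) excludes them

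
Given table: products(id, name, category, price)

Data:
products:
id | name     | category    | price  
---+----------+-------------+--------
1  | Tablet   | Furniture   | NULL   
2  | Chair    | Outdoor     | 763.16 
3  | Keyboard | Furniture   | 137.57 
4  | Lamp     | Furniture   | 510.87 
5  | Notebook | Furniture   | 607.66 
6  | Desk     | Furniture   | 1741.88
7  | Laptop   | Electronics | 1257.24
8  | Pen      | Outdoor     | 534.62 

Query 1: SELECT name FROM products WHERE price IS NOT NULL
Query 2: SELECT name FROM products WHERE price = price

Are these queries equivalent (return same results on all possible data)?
Yes, equivalent

Both queries return: [('Chair',), ('Desk',), ('Keyboard',), ('Lamp',), ('Laptop',), ('Notebook',), ('Pen',)]

Reason: IS NOT NULL vs self-equality (both exclude NULLs)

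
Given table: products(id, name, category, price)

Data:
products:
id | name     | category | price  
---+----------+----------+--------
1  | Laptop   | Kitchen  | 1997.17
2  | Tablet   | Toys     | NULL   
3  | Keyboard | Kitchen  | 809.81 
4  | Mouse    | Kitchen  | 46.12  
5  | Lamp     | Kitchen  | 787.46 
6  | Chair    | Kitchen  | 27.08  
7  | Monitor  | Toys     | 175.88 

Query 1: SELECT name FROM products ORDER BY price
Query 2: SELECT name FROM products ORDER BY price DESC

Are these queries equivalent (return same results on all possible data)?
No, not equivalent

Query 1 returns: [('Tablet',), ('Chair',), ('Mouse',), ('Monitor',), ('Lamp',), ('Keyboard',), ('Laptop',)]
Query 2 returns: [('Laptop',), ('Keyboard',), ('Lamp',), ('Monitor',), ('Mouse',), ('Chair',), ('Tablet',)]

Reason: ASC vs DESC gives opposite ordering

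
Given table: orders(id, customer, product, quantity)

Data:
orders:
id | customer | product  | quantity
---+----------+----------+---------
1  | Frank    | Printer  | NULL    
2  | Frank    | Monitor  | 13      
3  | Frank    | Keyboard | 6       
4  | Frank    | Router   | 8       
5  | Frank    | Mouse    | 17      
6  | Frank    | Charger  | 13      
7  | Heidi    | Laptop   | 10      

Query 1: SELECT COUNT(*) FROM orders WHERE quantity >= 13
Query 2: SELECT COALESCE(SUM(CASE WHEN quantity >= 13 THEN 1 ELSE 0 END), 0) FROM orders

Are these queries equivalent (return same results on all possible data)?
Yes, equivalent

Both queries return: [(3,)]

Reason: COUNT with WHERE vs conditional SUM (COALESCE handles empty-table NULL)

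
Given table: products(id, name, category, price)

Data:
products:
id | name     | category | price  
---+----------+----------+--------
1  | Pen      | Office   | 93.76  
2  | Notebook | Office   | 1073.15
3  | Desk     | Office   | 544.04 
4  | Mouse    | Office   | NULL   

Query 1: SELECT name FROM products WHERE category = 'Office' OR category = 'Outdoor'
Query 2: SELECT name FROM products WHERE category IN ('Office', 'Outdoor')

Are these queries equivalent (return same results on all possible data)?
Yes, equivalent

Both queries return: [('Desk',), ('Mouse',), ('Notebook',), ('Pen',)]

Reason: OR vs IN are equivalent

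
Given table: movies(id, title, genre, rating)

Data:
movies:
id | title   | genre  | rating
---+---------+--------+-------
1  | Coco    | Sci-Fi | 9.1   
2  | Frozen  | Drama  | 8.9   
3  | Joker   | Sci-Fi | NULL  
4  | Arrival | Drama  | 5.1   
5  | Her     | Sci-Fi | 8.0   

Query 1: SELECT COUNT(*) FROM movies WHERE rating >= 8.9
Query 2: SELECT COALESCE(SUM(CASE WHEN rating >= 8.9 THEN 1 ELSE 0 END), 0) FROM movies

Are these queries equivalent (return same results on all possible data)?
Yes, equivalent

Both queries return: [(2,)]

Reason: COUNT with WHERE vs conditional SUM (COALESCE handles empty-table NULL)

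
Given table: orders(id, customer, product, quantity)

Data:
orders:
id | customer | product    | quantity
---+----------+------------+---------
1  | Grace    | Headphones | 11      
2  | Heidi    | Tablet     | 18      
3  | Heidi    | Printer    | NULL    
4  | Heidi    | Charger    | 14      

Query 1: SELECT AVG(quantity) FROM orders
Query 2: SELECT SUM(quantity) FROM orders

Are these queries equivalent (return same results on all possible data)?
No, not equivalent

Query 1 returns: [(14.333333333333334,)]
Query 2 returns: [(43,)]

Reason: AVG vs SUM give different aggregate values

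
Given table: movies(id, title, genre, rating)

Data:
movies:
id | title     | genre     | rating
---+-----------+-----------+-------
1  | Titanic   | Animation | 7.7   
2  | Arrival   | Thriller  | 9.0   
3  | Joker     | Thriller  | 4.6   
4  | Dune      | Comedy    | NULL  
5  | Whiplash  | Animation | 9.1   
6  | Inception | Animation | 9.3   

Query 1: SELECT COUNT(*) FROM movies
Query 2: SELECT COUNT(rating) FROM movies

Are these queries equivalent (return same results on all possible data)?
No, not equivalent

Query 1 returns: [(6,)]
Query 2 returns: [(5,)]

Reason: COUNT(*) includes NULLs, COUNT(column) excludes them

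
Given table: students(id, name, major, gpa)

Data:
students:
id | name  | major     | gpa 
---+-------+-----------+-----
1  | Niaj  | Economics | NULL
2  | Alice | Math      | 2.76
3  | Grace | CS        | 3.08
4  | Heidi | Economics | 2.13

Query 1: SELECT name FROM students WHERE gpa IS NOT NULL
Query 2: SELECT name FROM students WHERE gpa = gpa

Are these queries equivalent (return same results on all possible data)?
Yes, equivalent

Both queries return: [('Alice',), ('Grace',), ('Heidi',)]

Reason: IS NOT NULL vs self-equality (both exclude NULLs)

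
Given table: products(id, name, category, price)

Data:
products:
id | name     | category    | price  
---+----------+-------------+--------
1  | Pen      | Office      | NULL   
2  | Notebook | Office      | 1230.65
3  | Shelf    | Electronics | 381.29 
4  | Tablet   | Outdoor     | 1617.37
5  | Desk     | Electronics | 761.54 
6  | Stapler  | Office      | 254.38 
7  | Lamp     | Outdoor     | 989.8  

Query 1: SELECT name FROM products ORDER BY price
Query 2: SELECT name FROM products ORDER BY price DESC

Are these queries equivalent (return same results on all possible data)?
No, not equivalent

Query 1 returns: [('Pen',), ('Stapler',), ('Shelf',), ('Desk',), ('Lamp',), ('Notebook',), ('Tablet',)]
Query 2 returns: [('Tablet',), ('Notebook',), ('Lamp',), ('Desk',), ('Shelf',), ('Stapler',), ('Pen',)]

Reason: ASC vs DESC gives opposite ordering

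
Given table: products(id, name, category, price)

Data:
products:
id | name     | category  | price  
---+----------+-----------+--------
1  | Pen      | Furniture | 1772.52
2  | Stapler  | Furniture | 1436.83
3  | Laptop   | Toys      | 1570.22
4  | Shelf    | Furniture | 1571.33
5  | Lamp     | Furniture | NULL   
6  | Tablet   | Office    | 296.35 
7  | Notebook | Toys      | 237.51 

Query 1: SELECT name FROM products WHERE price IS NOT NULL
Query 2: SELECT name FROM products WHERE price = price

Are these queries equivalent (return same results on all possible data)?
Yes, equivalent

Both queries return: [('Laptop',), ('Notebook',), ('Pen',), ('Shelf',), ('Stapler',), ('Tablet',)]

Reason: IS NOT NULL vs self-equality (both exclude NULLs)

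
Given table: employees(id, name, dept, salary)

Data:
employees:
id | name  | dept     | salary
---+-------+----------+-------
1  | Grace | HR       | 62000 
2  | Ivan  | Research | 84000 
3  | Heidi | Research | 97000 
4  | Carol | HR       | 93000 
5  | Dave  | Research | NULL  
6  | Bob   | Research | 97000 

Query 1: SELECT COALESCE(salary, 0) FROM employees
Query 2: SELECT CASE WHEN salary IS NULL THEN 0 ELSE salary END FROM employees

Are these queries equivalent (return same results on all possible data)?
Yes, equivalent

Both queries return: [(0,), (62000,), (84000,), (93000,), (97000,), (97000,)]

Reason: COALESCE vs CASE for NULL handling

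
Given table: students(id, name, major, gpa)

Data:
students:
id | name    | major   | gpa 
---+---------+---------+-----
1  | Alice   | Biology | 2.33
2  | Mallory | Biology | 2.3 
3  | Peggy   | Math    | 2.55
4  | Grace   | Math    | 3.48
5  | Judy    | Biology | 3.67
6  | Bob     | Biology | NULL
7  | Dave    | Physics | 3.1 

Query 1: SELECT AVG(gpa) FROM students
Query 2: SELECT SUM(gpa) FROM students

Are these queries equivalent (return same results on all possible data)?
No, not equivalent

Query 1 returns: [(2.905,)]
Query 2 returns: [(17.43,)]

Reason: AVG vs SUM give different aggregate values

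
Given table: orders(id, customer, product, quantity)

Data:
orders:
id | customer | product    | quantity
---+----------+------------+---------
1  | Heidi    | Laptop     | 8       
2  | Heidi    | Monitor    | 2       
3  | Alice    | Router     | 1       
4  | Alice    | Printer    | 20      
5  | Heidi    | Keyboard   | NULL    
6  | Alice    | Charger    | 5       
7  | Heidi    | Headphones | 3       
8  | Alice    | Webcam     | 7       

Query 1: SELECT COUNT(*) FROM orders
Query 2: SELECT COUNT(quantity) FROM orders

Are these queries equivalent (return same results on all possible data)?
No, not equivalent

Query 1 returns: [(8,)]
Query 2 returns: [(7,)]

Reason: COUNT(*) includes NULLs, COUNT(column) excludes them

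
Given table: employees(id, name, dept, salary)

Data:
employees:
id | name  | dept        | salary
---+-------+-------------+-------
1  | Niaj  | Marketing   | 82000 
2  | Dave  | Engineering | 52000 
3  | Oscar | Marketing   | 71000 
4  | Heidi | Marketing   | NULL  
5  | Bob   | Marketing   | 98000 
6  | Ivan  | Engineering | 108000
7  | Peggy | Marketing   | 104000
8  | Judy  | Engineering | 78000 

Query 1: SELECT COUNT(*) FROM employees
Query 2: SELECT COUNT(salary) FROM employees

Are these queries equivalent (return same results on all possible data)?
No, not equivalent

Query 1 returns: [(8,)]
Query 2 returns: [(7,)]

Reason: COUNT(*) includes NULLs, COUNT(column) excludes them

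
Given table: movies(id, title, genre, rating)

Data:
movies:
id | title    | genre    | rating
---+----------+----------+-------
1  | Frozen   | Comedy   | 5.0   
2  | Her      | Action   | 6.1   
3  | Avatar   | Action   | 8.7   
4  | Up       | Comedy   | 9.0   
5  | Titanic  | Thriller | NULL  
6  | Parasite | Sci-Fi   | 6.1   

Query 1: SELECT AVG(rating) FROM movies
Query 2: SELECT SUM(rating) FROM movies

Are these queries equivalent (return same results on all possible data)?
No, not equivalent

Query 1 returns: [(6.9799999999999995,)]
Query 2 returns: [(34.9,)]

Reason: AVG vs SUM give different aggregate values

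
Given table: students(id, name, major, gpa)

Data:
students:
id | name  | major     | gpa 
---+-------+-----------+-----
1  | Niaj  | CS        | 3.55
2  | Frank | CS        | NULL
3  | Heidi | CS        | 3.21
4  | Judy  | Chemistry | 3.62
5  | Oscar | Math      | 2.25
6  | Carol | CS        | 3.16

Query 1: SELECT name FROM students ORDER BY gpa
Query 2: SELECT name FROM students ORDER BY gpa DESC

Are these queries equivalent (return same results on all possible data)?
No, not equivalent

Query 1 returns: [('Frank',), ('Oscar',), ('Carol',), ('Heidi',), ('Niaj',), ('Judy',)]
Query 2 returns: [('Judy',), ('Niaj',), ('Heidi',), ('Carol',), ('Oscar',), ('Frank',)]

Reason: ASC vs DESC gives opposite ordering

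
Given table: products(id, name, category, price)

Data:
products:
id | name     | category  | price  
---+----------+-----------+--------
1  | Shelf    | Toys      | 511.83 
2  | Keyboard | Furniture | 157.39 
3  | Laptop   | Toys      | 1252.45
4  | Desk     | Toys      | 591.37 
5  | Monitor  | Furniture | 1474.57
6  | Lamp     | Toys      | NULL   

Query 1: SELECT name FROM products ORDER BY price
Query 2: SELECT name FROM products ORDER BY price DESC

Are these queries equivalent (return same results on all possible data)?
No, not equivalent

Query 1 returns: [('Lamp',), ('Keyboard',), ('Shelf',), ('Desk',), ('Laptop',), ('Monitor',)]
Query 2 returns: [('Monitor',), ('Laptop',), ('Desk',), ('Shelf',), ('Keyboard',), ('Lamp',)]

Reason: ASC vs DESC gives opposite ordering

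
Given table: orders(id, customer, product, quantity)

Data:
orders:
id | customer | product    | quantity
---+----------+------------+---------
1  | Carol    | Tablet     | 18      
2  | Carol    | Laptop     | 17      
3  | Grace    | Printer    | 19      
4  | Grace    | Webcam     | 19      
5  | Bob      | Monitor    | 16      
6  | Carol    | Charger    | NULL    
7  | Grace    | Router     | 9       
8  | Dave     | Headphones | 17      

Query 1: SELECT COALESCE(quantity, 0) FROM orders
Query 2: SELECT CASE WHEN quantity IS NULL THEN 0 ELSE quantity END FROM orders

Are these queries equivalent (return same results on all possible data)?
Yes, equivalent

Both queries return: [(0,), (9,), (16,), (17,), (17,), (18,), (19,), (19,)]

Reason: COALESCE vs CASE for NULL handling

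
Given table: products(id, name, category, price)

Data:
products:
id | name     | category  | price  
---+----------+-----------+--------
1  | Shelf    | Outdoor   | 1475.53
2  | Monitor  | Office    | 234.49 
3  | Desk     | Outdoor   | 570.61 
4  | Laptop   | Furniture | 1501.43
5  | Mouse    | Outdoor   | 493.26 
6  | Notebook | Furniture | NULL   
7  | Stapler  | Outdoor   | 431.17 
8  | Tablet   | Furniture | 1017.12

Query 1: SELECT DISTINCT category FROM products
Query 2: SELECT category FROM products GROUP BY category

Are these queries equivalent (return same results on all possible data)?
Yes, equivalent

Both queries return: [('Furniture',), ('Office',), ('Outdoor',)]

Reason: Both get unique categorys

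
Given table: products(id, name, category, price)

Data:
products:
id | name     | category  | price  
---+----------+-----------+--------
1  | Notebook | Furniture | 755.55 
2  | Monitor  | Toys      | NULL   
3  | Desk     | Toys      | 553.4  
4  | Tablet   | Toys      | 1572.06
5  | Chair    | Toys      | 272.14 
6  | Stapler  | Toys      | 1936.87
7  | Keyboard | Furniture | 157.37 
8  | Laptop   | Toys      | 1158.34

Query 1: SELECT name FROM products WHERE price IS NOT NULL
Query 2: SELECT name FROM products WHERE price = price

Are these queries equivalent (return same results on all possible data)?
Yes, equivalent

Both queries return: [('Chair',), ('Desk',), ('Keyboard',), ('Laptop',), ('Notebook',), ('Stapler',), ('Tablet',)]

Reason: IS NOT NULL vs self-equality (both exclude NULLs)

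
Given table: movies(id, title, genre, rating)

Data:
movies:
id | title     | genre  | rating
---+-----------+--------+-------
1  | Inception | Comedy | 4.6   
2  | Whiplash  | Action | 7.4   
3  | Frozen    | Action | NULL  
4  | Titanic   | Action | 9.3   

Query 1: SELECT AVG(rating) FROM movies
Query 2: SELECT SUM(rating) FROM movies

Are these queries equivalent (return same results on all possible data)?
No, not equivalent

Query 1 returns: [(7.1000000000000005,)]
Query 2 returns: [(21.3,)]

Reason: AVG vs SUM give different aggregate values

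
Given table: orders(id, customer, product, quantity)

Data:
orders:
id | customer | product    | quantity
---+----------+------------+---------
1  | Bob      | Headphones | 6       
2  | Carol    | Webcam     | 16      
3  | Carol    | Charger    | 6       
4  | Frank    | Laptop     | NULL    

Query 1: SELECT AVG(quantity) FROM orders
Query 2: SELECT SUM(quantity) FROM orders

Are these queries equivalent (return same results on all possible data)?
No, not equivalent

Query 1 returns: [(9.333333333333334,)]
Query 2 returns: [(28,)]

Reason: AVG vs SUM give different aggregate values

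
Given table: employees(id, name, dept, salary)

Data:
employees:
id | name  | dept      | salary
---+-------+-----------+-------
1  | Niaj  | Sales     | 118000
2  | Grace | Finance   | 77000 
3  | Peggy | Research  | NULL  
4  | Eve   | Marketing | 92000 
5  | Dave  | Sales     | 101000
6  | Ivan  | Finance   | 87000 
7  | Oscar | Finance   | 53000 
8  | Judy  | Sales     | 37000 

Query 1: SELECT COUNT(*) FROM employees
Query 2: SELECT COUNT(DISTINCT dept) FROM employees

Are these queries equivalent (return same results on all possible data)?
No, not equivalent

Query 1 returns: [(8,)]
Query 2 returns: [(4,)]

Reason: COUNT(*) counts rows, COUNT(DISTINCT dept) counts unique depts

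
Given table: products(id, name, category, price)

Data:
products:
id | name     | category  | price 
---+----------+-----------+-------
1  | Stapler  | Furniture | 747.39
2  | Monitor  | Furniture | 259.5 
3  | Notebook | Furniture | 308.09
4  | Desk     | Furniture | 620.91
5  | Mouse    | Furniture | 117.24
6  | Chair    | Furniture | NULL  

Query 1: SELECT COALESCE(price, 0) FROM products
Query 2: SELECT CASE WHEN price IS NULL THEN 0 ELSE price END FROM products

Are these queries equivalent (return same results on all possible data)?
Yes, equivalent

Both queries return: [(0,), (117.24,), (259.5,), (308.09,), (620.91,), (747.39,)]

Reason: COALESCE vs CASE for NULL handling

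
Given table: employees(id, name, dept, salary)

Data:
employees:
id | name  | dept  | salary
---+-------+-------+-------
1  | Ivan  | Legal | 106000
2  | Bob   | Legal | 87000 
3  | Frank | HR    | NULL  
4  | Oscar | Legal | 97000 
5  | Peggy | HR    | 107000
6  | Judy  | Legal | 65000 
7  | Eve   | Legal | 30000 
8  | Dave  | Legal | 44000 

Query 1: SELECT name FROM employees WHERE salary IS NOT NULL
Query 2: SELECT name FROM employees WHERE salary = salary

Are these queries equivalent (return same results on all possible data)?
Yes, equivalent

Both queries return: [('Bob',), ('Dave',), ('Eve',), ('Ivan',), ('Judy',), ('Oscar',), ('Peggy',)]

Reason: IS NOT NULL vs self-equality (both exclude NULLs)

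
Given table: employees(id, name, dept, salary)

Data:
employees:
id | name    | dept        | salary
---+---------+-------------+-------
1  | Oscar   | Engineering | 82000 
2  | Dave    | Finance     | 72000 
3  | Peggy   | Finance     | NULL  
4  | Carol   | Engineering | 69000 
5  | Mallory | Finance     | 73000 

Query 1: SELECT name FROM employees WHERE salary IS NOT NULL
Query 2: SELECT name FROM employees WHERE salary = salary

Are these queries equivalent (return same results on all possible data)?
Yes, equivalent

Both queries return: [('Carol',), ('Dave',), ('Mallory',), ('Oscar',)]

Reason: IS NOT NULL vs self-equality (both exclude NULLs)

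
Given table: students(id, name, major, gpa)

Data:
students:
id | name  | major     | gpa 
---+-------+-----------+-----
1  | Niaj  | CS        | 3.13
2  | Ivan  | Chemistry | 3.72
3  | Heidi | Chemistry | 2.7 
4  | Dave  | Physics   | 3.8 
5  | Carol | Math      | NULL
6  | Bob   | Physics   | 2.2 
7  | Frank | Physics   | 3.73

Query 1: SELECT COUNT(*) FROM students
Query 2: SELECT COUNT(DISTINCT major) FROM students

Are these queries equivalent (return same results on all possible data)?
No, not equivalent

Query 1 returns: [(7,)]
Query 2 returns: [(4,)]

Reason: COUNT(*) counts rows, COUNT(DISTINCT major) counts unique majors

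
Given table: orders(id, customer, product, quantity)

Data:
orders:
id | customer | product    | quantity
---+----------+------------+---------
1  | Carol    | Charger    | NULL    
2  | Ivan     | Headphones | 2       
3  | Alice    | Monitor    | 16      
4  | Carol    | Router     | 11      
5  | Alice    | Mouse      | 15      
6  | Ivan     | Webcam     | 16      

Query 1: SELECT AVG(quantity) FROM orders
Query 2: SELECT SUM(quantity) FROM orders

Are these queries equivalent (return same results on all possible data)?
No, not equivalent

Query 1 returns: [(12.0,)]
Query 2 returns: [(60,)]

Reason: AVG vs SUM give different aggregate values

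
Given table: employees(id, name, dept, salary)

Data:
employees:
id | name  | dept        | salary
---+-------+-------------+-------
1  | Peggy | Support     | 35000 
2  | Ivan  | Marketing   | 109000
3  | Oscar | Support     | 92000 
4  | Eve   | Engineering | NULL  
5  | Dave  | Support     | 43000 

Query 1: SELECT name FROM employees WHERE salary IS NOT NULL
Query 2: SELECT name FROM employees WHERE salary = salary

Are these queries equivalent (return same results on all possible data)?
Yes, equivalent

Both queries return: [('Dave',), ('Ivan',), ('Oscar',), ('Peggy',)]

Reason: IS NOT NULL vs self-equality (both exclude NULLs)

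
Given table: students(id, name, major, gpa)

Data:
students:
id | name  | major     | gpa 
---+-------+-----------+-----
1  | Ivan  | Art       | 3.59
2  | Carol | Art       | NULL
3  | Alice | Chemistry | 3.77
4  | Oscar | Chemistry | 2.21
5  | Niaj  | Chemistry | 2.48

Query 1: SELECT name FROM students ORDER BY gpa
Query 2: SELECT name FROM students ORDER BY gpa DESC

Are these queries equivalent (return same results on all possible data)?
No, not equivalent

Query 1 returns: [('Carol',), ('Oscar',), ('Niaj',), ('Ivan',), ('Alice',)]
Query 2 returns: [('Alice',), ('Ivan',), ('Niaj',), ('Oscar',), ('Carol',)]

Reason: ASC vs DESC gives opposite ordering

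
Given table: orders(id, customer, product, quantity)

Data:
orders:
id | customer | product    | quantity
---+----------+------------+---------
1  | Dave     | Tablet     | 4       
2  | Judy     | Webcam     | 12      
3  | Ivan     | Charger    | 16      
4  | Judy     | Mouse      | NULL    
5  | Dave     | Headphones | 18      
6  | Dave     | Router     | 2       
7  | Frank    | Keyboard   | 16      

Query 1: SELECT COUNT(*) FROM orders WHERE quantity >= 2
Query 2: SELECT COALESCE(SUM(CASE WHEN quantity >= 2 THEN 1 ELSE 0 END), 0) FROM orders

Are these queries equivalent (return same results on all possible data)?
Yes, equivalent

Both queries return: [(6,)]

Reason: COUNT with WHERE vs conditional SUM (COALESCE handles empty-table NULL)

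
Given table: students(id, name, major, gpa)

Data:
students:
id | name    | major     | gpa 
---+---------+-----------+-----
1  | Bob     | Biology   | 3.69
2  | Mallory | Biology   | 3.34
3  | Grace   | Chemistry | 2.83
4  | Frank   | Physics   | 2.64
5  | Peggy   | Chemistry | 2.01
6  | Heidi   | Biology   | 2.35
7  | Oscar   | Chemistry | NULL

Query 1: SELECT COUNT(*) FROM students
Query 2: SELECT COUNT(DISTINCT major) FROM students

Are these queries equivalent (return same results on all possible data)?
No, not equivalent

Query 1 returns: [(7,)]
Query 2 returns: [(3,)]

Reason: COUNT(*) counts rows, COUNT(DISTINCT major) counts unique majors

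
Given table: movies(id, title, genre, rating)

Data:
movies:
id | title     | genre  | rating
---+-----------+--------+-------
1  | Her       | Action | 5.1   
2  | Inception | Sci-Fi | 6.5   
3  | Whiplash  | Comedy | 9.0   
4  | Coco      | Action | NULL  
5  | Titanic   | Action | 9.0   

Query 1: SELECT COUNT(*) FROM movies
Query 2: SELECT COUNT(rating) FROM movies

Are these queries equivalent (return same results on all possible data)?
No, not equivalent

Query 1 returns: [(5,)]
Query 2 returns: [(4,)]

Reason: COUNT(*) includes NULLs, COUNT(column) excludes them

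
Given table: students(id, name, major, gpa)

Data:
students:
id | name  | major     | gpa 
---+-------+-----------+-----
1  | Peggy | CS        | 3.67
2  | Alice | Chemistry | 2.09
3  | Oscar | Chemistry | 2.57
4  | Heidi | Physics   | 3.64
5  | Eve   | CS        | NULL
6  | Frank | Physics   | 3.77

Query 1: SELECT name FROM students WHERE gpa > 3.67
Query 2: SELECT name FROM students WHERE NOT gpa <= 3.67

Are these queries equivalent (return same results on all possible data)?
Yes, equivalent

Both queries return: [('Frank',)]

Reason: Both filter gpa > 3.67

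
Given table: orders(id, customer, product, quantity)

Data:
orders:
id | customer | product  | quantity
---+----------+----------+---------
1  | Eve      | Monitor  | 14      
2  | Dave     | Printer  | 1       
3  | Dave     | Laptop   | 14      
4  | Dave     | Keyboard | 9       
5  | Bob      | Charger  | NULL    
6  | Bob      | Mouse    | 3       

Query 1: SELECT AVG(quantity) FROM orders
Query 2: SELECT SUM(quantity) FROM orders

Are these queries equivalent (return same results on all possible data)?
No, not equivalent

Query 1 returns: [(8.2,)]
Query 2 returns: [(41,)]

Reason: AVG vs SUM give different aggregate values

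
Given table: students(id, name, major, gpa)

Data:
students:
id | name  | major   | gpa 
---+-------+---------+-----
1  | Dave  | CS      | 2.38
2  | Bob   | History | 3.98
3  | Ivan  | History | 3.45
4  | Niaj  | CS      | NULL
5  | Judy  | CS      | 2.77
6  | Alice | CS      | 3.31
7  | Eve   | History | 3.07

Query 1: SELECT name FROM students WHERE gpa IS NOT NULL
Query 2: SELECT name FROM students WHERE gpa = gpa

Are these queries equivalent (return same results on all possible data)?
Yes, equivalent

Both queries return: [('Alice',), ('Bob',), ('Dave',), ('Eve',), ('Ivan',), ('Judy',)]

Reason: IS NOT NULL vs self-equality (both exclude NULLs)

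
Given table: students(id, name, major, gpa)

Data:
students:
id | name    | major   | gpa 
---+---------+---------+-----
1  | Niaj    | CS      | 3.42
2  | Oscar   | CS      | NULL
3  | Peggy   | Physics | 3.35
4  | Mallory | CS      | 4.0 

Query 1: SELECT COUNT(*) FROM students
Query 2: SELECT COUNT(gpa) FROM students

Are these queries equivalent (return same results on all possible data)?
No, not equivalent

Query 1 returns: [(4,)]
Query 2 returns: [(3,)]

Reason: COUNT(*) includes NULLs, COUNT(column) excludes them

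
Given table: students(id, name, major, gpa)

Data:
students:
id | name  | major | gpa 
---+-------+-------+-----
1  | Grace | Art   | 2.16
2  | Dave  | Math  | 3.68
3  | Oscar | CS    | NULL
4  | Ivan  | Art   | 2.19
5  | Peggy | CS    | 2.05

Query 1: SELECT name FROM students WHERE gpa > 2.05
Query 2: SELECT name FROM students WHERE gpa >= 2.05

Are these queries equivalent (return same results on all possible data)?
No, not equivalent

Query 1 returns: [('Grace',), ('Dave',), ('Ivan',)]
Query 2 returns: [('Grace',), ('Dave',), ('Ivan',), ('Peggy',)]

Reason: > vs >= gives different results when gpa = 2.05 exists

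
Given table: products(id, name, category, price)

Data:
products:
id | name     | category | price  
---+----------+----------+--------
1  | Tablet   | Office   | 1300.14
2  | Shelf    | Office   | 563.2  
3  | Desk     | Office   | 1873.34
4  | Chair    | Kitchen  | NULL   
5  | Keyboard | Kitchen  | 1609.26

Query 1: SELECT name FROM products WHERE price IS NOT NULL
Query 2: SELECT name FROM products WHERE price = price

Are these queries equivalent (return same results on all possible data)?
Yes, equivalent

Both queries return: [('Desk',), ('Keyboard',), ('Shelf',), ('Tablet',)]

Reason: IS NOT NULL vs self-equality (both exclude NULLs)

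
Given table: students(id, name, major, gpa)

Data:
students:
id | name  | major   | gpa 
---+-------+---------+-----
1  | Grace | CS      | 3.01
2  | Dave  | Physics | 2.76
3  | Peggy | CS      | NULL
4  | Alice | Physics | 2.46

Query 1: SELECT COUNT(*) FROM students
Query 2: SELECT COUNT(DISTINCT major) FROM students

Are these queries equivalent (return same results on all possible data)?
No, not equivalent

Query 1 returns: [(4,)]
Query 2 returns: [(2,)]

Reason: COUNT(*) counts rows, COUNT(DISTINCT major) counts unique majors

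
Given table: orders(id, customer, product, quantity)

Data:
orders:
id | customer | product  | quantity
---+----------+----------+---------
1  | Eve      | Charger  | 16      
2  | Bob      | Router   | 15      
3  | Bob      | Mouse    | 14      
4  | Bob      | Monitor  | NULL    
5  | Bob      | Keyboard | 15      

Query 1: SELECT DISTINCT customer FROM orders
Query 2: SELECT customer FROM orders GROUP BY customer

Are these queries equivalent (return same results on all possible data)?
Yes, equivalent

Both queries return: [('Bob',), ('Eve',)]

Reason: Both get unique customers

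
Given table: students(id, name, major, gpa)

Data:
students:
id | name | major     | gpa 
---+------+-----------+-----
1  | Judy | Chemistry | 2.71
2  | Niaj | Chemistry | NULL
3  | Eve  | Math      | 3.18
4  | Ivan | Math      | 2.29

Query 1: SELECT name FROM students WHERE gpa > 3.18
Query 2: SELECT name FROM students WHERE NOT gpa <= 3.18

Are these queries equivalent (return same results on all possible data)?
Yes, equivalent

Both queries return: []

Reason: Both filter gpa > 3.18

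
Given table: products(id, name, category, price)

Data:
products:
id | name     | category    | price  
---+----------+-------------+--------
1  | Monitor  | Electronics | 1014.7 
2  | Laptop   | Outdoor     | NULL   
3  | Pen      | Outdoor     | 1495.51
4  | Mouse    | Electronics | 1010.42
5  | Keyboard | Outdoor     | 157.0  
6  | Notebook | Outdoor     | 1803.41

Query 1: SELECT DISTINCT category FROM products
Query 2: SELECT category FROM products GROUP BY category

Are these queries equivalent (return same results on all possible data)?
Yes, equivalent

Both queries return: [('Electronics',), ('Outdoor',)]

Reason: Both get unique categorys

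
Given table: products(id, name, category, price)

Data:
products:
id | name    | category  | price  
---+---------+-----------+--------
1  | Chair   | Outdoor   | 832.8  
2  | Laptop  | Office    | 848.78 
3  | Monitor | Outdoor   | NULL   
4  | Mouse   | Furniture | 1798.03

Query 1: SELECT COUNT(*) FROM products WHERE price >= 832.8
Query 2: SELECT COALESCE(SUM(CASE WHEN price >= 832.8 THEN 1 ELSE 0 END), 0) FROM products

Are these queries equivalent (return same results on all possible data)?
Yes, equivalent

Both queries return: [(3,)]

Reason: COUNT with WHERE vs conditional SUM (COALESCE handles empty-table NULL)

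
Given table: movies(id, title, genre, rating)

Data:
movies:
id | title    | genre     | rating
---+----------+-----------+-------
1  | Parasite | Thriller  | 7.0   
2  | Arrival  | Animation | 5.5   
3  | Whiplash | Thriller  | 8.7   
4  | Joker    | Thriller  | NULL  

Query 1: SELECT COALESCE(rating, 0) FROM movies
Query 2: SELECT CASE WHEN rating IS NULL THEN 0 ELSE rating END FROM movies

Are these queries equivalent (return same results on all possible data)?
Yes, equivalent

Both queries return: [(0,), (5.5,), (7.0,), (8.7,)]

Reason: COALESCE vs CASE for NULL handling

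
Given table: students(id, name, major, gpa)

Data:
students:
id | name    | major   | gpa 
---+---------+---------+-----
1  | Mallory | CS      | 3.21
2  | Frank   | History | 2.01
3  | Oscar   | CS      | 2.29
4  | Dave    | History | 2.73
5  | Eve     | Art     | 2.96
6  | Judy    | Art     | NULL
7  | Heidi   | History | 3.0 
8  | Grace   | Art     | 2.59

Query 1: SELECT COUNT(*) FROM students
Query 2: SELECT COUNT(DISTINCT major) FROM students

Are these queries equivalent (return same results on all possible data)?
No, not equivalent

Query 1 returns: [(8,)]
Query 2 returns: [(3,)]

Reason: COUNT(*) counts rows, COUNT(DISTINCT major) counts unique majors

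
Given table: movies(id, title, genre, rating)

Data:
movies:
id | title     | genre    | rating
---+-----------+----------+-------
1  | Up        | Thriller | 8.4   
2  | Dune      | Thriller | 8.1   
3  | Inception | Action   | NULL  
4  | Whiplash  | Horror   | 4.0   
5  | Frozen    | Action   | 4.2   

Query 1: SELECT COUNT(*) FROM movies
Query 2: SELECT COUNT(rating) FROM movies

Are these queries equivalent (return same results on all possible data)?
No, not equivalent

Query 1 returns: [(5,)]
Query 2 returns: [(4,)]

Reason: COUNT(*) includes NULLs, COUNT(column) excludes them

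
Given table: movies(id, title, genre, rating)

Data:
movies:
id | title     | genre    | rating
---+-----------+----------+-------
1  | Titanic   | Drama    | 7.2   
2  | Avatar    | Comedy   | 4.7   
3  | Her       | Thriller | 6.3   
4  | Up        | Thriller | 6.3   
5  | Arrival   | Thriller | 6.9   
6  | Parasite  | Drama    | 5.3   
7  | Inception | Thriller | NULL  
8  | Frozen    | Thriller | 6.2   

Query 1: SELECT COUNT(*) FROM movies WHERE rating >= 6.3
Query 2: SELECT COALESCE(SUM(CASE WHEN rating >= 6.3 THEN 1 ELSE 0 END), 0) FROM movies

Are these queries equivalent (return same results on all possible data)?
Yes, equivalent

Both queries return: [(4,)]

Reason: COUNT with WHERE vs conditional SUM (COALESCE handles empty-table NULL)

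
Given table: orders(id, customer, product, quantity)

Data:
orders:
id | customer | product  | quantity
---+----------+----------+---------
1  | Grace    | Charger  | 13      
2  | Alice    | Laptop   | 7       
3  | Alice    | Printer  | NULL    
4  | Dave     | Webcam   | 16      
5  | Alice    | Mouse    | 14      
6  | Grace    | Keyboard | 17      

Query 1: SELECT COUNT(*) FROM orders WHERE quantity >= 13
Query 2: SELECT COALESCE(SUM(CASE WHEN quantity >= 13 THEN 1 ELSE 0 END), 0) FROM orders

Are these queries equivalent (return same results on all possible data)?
Yes, equivalent

Both queries return: [(4,)]

Reason: COUNT with WHERE vs conditional SUM (COALESCE handles empty-table NULL)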